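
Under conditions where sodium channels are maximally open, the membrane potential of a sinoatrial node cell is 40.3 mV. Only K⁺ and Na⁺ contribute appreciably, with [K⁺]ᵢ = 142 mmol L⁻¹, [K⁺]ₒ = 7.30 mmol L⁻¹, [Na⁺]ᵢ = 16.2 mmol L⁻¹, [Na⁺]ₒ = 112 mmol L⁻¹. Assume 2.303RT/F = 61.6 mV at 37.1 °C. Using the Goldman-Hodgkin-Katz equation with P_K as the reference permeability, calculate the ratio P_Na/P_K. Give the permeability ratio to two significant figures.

16

Let α = P_Na/P_K. GHK: Vm = 61.6·log₁₀[(Kₒ + α·Naₒ)/(Kᵢ + α·Naᵢ)].
10^(Vm/61.6) = 10^(40.3/61.6) = 4.5105
So 4.5105·(Kᵢ + α·Naᵢ) = Kₒ + α·Naₒ → α = (4.5105·142.0 − 7.3) / (112.0 − 4.5105·16.2)
α = (640.5 − 7.3) / (112.0 − 73.07) = 633.2/38.93 = 16.26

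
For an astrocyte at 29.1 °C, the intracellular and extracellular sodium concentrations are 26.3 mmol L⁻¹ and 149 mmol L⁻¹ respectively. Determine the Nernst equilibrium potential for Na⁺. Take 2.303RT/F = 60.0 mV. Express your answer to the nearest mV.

E = (60.0/z) · log₁₀([Na⁺]_out/[Na⁺]_in) with z = +1.
= (60.0/1) · log₁₀(149/26.3) = 60.00 · log₁₀(5.665)
= 60.00 · (0.7532) = 45.19 mV

45 mV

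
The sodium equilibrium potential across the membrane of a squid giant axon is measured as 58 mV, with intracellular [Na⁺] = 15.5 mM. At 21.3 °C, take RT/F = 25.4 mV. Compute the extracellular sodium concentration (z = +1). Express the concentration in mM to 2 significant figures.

150 mM

Nernst: E = (25.4/1) · ln([out]/[in]), so ln([out]/[in]) = 58.0 × 1 / 25.4 = 2.2835.
[out]/[in] = e^(2.2835) = 9.811.
[out] = 9.811 × 15.5 = 152.1 mM.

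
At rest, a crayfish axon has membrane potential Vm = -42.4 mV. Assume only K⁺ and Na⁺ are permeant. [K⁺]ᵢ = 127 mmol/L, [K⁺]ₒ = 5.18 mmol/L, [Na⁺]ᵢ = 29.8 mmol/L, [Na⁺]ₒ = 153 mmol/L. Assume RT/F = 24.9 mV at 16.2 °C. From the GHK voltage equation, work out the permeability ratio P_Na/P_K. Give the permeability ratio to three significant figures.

0.122

Let α = P_Na/P_K. GHK: Vm = 24.9·ln[(Kₒ + α·Naₒ)/(Kᵢ + α·Naᵢ)].
e^(Vm/24.9) = e^(-42.4/24.9) = 0.18217
So 0.18217·(Kᵢ + α·Naᵢ) = Kₒ + α·Naₒ → α = (0.18217·127.0 − 5.18) / (153.0 − 0.18217·29.8)
α = (23.14 − 5.18) / (153.0 − 5.429) = 17.96/147.6 = 0.1217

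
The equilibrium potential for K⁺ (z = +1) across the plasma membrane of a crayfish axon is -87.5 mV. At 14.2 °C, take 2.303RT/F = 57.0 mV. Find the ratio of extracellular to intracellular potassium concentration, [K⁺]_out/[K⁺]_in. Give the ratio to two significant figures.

log₁₀([out]/[in]) = E·z/(57.0) = -87.5 × 1 / 57.0 = -1.5351
[out]/[in] = 10^(-1.5351) = 0.02917

0.029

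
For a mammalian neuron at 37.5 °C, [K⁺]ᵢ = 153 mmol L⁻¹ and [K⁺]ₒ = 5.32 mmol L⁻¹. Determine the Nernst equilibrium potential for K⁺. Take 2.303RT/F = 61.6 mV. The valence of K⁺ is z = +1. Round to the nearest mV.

E = (61.6/z) · log₁₀([K⁺]_out/[K⁺]_in) with z = +1.
= (61.6/1) · log₁₀(5.32/153) = 61.60 · log₁₀(0.03477)
= 61.60 · (-1.4588) = -89.86 mV

-90 mV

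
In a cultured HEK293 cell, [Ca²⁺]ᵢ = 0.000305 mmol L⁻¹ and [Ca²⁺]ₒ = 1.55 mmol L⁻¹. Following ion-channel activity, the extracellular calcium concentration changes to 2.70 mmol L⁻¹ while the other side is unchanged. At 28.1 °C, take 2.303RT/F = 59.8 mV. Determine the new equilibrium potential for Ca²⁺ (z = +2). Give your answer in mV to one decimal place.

After the shift: [Ca²⁺]_out = 2.70, [Ca²⁺]_in = 0.000305 mmol L⁻¹.
E_new = (59.8/2)·log₁₀(2.70/0.000305) = 29.90 · (3.9471) = 118.02 mV

118.0 mV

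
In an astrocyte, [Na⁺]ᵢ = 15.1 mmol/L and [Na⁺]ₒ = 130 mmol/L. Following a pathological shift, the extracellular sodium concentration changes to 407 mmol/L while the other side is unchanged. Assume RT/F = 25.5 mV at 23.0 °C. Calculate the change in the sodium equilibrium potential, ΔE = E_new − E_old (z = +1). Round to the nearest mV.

E_old = (25.5/1)·ln(130/15.1) = 54.90 mV
E_new = (25.5/1)·ln(407/15.1) = 84.00 mV
ΔE = 84.00 − (54.90) = 29.10 mV

29 mV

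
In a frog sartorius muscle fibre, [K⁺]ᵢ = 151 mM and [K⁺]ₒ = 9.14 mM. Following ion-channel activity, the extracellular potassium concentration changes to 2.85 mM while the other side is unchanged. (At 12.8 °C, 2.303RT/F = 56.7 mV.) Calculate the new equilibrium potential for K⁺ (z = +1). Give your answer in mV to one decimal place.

After the shift: [K⁺]_out = 2.85, [K⁺]_in = 151 mM.
E_new = (56.7/1)·log₁₀(2.85/151) = 56.70 · (-1.7241) = -97.76 mV

-97.8 mV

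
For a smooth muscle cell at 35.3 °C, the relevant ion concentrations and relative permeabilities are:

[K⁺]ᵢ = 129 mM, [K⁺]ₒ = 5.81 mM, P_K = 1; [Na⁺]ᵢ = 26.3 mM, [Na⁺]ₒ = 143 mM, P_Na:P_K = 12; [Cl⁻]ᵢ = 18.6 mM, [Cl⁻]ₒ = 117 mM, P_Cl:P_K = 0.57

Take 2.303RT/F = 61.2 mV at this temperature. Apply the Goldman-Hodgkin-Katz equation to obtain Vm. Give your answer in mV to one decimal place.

32.4 mV

Vm = 61.2 · log₁₀[(Σ P·[cation]ₒ + Σ P·[anion]ᵢ) / (Σ P·[cation]ᵢ + Σ P·[anion]ₒ)]
Numerator = 1×5.81 + 12×143 + 0.57×18.6 = 1732
Denominator = 1×129 + 12×26.3 + 0.57×117 = 511.3
Vm = 61.2 · log₁₀(3.3883) = 61.2 × (0.5300) = 32.44 mV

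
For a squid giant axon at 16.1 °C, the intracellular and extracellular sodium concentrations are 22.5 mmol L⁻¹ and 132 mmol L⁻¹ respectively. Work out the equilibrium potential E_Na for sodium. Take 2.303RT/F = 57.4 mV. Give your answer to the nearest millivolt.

44 mV

E = (57.4/z) · log₁₀([Na⁺]_out/[Na⁺]_in) with z = +1.
= (57.4/1) · log₁₀(132/22.5) = 57.40 · log₁₀(5.867)
= 57.40 · (0.7684) = 44.11 mV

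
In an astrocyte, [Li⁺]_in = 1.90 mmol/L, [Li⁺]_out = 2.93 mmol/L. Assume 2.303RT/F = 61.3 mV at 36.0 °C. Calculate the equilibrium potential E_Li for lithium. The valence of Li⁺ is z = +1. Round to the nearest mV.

E = (61.3/z) · log₁₀([Li⁺]_out/[Li⁺]_in) with z = +1.
= (61.3/1) · log₁₀(2.93/1.90) = 61.30 · log₁₀(1.542)
= 61.30 · (0.1881) = 11.53 mV

12 mV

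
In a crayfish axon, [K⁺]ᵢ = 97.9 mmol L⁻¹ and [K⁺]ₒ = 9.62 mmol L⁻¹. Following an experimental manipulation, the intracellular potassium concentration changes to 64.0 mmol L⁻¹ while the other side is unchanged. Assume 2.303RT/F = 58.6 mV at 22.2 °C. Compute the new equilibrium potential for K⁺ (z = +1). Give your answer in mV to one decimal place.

After the shift: [K⁺]_out = 9.62, [K⁺]_in = 64.0 mmol L⁻¹.
E_new = (58.6/1)·log₁₀(9.62/64.0) = 58.60 · (-0.8230) = -48.23 mV

-48.2 mV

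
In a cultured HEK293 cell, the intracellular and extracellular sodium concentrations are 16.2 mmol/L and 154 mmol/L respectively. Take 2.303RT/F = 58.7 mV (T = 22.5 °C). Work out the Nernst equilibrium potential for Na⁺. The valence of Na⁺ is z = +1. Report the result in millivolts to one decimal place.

E = (58.7/z) · log₁₀([Na⁺]_out/[Na⁺]_in) with z = +1.
= (58.7/1) · log₁₀(154/16.2) = 58.70 · log₁₀(9.506)
= 58.70 · (0.9780) = 57.41 mV

57.4 mV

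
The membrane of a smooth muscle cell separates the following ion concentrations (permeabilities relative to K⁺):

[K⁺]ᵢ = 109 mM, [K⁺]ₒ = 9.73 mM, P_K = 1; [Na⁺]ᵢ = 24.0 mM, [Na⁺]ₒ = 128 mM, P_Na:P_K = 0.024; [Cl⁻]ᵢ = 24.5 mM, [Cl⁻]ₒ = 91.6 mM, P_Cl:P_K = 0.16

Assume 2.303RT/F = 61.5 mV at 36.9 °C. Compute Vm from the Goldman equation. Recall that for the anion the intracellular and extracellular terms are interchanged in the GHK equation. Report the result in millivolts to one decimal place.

-53.6 mV

Vm = 61.5 · log₁₀[(Σ P·[cation]ₒ + Σ P·[anion]ᵢ) / (Σ P·[cation]ᵢ + Σ P·[anion]ₒ)]
Numerator = 1×9.73 + 0.024×128 + 0.16×24.5 = 16.72
Denominator = 1×109 + 0.024×24.0 + 0.16×91.6 = 124.2
Vm = 61.5 · log₁₀(0.1346) = 61.5 × (-0.8709) = -53.56 mV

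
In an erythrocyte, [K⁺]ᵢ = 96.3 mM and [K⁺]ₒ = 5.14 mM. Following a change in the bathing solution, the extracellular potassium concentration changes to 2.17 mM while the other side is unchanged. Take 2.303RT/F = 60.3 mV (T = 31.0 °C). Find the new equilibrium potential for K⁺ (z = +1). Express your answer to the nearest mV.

-99 mV

After the shift: [K⁺]_out = 2.17, [K⁺]_in = 96.3 mM.
E_new = (60.3/1)·log₁₀(2.17/96.3) = 60.30 · (-1.6472) = -99.32 mV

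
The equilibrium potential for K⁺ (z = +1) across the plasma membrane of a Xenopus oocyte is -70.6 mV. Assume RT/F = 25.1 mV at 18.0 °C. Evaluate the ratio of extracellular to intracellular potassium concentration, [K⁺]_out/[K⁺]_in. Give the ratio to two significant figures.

ln([out]/[in]) = E·z/(25.1) = -70.6 × 1 / 25.1 = -2.8127
[out]/[in] = e^(-2.8127) = 0.06004

0.060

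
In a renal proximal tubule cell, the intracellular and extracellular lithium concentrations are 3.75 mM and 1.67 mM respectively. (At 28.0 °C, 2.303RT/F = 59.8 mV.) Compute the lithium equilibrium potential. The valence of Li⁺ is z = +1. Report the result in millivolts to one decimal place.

E = (59.8/z) · log₁₀([Li⁺]_out/[Li⁺]_in) with z = +1.
= (59.8/1) · log₁₀(1.67/3.75) = 59.80 · log₁₀(0.4453)
= 59.80 · (-0.3513) = -21.01 mV

-21.0 mV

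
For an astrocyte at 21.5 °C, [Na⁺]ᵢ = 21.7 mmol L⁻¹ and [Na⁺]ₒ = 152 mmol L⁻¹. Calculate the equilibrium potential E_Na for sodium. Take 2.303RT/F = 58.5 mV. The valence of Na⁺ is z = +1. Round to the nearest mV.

49 mV

E = (58.5/z) · log₁₀([Na⁺]_out/[Na⁺]_in) with z = +1.
= (58.5/1) · log₁₀(152/21.7) = 58.50 · log₁₀(7.005)
= 58.50 · (0.8454) = 49.45 mV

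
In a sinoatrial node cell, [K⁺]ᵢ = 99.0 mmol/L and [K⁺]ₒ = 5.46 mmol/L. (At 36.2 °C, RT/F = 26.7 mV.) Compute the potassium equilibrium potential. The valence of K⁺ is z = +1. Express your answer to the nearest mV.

E = (26.7/z) · ln([K⁺]_out/[K⁺]_in) with z = +1.
= (26.7/1) · ln(5.46/99.0) = 26.70 · ln(0.05515)
= 26.70 · (-2.8977) = -77.37 mV

-77 mV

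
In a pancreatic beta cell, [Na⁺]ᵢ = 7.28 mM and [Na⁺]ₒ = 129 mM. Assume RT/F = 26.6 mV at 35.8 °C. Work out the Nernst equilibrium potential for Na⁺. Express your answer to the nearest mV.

76 mV

E = (26.6/z) · ln([Na⁺]_out/[Na⁺]_in) with z = +1.
= (26.6/1) · ln(129/7.28) = 26.60 · ln(17.72)
= 26.60 · (2.8747) = 76.47 mV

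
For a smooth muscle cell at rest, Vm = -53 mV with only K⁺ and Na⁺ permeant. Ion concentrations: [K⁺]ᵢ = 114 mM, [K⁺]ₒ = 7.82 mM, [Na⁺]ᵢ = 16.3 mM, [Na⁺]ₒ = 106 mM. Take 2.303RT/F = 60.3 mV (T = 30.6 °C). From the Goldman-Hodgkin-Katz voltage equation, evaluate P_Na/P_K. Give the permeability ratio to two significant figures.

0.070

Let α = P_Na/P_K. GHK: Vm = 60.3·log₁₀[(Kₒ + α·Naₒ)/(Kᵢ + α·Naᵢ)].
10^(Vm/60.3) = 10^(-53.0/60.3) = 0.13215
So 0.13215·(Kᵢ + α·Naᵢ) = Kₒ + α·Naₒ → α = (0.13215·114.0 − 7.82) / (106.0 − 0.13215·16.3)
α = (15.06 − 7.82) / (106.0 − 2.154) = 7.245/103.8 = 0.06977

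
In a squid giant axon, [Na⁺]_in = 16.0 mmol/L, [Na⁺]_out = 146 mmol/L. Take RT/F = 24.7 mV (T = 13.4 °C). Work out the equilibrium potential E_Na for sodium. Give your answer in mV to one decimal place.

54.6 mV

E = (24.7/z) · ln([Na⁺]_out/[Na⁺]_in) with z = +1.
= (24.7/1) · ln(146/16.0) = 24.70 · ln(9.125)
= 24.70 · (2.2110) = 54.61 mV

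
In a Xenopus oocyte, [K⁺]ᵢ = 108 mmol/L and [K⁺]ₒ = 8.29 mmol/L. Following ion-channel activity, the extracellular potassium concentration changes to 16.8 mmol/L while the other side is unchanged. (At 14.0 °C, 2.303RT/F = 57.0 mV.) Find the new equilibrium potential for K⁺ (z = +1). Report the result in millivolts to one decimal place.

-46.1 mV

After the shift: [K⁺]_out = 16.8, [K⁺]_in = 108 mmol/L.
E_new = (57.0/1)·log₁₀(16.8/108) = 57.00 · (-0.8081) = -46.06 mV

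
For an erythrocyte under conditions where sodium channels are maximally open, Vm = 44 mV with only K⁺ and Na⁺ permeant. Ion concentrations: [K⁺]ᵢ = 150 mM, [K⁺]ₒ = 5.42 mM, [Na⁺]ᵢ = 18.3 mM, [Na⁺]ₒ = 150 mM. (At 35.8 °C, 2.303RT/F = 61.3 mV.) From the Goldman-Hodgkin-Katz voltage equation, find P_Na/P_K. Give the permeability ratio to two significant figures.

Let α = P_Na/P_K. GHK: Vm = 61.3·log₁₀[(Kₒ + α·Naₒ)/(Kᵢ + α·Naᵢ)].
10^(Vm/61.3) = 10^(44.0/61.3) = 5.2213
So 5.2213·(Kᵢ + α·Naᵢ) = Kₒ + α·Naₒ → α = (5.2213·150.0 − 5.42) / (150.0 − 5.2213·18.3)
α = (783.2 − 5.42) / (150.0 − 95.55) = 777.8/54.45 = 14.28

14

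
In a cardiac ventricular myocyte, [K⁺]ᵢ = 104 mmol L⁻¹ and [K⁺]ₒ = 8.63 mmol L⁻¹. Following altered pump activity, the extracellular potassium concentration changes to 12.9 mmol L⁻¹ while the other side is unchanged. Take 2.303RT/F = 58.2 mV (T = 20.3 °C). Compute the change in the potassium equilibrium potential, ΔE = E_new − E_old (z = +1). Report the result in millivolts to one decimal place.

E_old = (58.2/1)·log₁₀(8.63/104) = -62.92 mV
E_new = (58.2/1)·log₁₀(12.9/104) = -52.76 mV
ΔE = -52.76 − (-62.92) = 10.16 mV

10.2 mV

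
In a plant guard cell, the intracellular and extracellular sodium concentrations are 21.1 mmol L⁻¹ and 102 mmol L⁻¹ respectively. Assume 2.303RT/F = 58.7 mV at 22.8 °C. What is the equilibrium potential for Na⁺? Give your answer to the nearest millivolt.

40 mV

E = (58.7/z) · log₁₀([Na⁺]_out/[Na⁺]_in) with z = +1.
= (58.7/1) · log₁₀(102/21.1) = 58.70 · log₁₀(4.834)
= 58.70 · (0.6843) = 40.17 mV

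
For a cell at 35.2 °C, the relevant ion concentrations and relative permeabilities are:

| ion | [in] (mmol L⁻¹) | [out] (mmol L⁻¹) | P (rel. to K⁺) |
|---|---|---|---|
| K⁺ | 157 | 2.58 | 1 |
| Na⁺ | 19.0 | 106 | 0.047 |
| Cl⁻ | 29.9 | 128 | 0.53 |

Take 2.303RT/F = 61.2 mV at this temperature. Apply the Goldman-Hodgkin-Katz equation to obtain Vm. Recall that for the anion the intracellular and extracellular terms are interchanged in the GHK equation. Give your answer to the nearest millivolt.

-60 mV

Vm = 61.2 · log₁₀[(Σ P·[cation]ₒ + Σ P·[anion]ᵢ) / (Σ P·[cation]ᵢ + Σ P·[anion]ₒ)]
Numerator = 1×2.58 + 0.047×106 + 0.53×29.9 = 23.41
Denominator = 1×157 + 0.047×19.0 + 0.53×128 = 225.7
Vm = 61.2 · log₁₀(0.1037) = 61.2 × (-0.9842) = -60.23 mV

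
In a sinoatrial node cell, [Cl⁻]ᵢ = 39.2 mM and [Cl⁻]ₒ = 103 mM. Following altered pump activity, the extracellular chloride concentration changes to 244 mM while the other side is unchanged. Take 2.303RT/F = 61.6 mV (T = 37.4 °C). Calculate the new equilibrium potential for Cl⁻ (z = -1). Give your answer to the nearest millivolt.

-49 mV

After the shift: [Cl⁻]_out = 244, [Cl⁻]_in = 39.2 mM.
E_new = (61.6/-1)·log₁₀(244/39.2) = -61.60 · (0.7941) = -48.92 mV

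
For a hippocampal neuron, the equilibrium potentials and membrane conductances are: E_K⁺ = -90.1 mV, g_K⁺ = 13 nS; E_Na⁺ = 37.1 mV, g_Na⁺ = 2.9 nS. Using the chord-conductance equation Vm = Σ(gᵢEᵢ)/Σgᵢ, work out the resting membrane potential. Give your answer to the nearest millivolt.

-67 mV

Σ gᵢEᵢ = 13·(-90.1) + 2.9·(37.1) = -1063.71
Σ gᵢ = 13 + 2.9 = 15.9
Vm = -1063.71 / 15.9 = -66.90 mV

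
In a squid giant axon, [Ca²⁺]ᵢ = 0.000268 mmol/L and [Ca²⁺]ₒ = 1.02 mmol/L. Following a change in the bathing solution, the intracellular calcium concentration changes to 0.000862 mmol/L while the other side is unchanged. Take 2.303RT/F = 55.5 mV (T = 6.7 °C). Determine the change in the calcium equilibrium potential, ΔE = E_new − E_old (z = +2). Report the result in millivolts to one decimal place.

E_old = (55.5/2)·log₁₀(1.02/0.000268) = 99.36 mV
E_new = (55.5/2)·log₁₀(1.02/0.000862) = 85.28 mV
ΔE = 85.28 − (99.36) = -14.08 mV

-14.1 mV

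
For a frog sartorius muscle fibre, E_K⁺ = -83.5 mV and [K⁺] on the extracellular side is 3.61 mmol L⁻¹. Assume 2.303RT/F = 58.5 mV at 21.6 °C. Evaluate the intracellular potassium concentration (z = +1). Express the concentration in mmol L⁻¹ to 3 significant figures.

Nernst: E = (58.5/1) · log₁₀([out]/[in]), so log₁₀([out]/[in]) = -83.5 × 1 / 58.5 = -1.4274.
[out]/[in] = 10^(-1.4274) = 0.03738.
[in] = 3.61 / 0.03738 = 96.57 mmol L⁻¹.

96.6 mmol L⁻¹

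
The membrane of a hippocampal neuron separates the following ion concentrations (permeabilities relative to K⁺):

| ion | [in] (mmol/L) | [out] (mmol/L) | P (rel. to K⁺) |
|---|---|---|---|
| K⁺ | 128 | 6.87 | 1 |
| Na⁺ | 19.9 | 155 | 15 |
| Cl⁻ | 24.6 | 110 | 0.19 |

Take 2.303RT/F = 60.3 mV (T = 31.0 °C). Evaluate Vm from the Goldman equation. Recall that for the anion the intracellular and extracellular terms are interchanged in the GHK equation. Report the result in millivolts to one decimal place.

Vm = 60.3 · log₁₀[(Σ P·[cation]ₒ + Σ P·[anion]ᵢ) / (Σ P·[cation]ᵢ + Σ P·[anion]ₒ)]
Numerator = 1×6.87 + 15×155 + 0.19×24.6 = 2337
Denominator = 1×128 + 15×19.9 + 0.19×110 = 447.4
Vm = 60.3 · log₁₀(5.2225) = 60.3 × (0.7179) = 43.29 mV

43.3 mV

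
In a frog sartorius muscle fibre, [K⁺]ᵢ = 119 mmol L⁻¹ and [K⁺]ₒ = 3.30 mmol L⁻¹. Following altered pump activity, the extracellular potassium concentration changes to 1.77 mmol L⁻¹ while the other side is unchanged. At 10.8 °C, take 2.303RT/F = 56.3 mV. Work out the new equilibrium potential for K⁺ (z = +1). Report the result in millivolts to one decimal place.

After the shift: [K⁺]_out = 1.77, [K⁺]_in = 119 mmol L⁻¹.
E_new = (56.3/1)·log₁₀(1.77/119) = 56.30 · (-1.8276) = -102.89 mV

-102.9 mV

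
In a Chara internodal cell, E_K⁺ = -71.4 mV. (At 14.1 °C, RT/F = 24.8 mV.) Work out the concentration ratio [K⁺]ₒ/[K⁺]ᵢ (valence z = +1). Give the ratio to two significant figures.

ln([out]/[in]) = E·z/(24.8) = -71.4 × 1 / 24.8 = -2.8790
[out]/[in] = e^(-2.8790) = 0.05619

0.056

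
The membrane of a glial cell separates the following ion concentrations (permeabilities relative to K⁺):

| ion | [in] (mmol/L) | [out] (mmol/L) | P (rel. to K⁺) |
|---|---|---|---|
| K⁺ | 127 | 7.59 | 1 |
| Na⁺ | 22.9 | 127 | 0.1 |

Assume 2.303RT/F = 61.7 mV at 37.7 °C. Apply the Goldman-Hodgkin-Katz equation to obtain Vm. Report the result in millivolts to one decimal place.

Vm = 61.7 · log₁₀[(Σ P·[cation]ₒ + Σ P·[anion]ᵢ) / (Σ P·[cation]ᵢ + Σ P·[anion]ₒ)]
Numerator = 1×7.59 + 0.1×127 = 20.29
Denominator = 1×127 + 0.1×22.9 = 129.3
Vm = 61.7 · log₁₀(0.15693) = 61.7 × (-0.8043) = -49.62 mV

-49.6 mV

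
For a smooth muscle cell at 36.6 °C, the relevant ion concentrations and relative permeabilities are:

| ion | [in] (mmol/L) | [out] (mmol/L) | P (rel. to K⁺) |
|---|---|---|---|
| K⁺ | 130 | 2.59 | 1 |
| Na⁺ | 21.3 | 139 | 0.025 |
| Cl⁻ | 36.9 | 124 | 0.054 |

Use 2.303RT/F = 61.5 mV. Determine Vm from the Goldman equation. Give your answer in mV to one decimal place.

Vm = 61.5 · log₁₀[(Σ P·[cation]ₒ + Σ P·[anion]ᵢ) / (Σ P·[cation]ᵢ + Σ P·[anion]ₒ)]
Numerator = 1×2.59 + 0.025×139 + 0.054×36.9 = 8.058
Denominator = 1×130 + 0.025×21.3 + 0.054×124 = 137.2
Vm = 61.5 · log₁₀(0.058717) = 61.5 × (-1.2312) = -75.72 mV

-75.7 mV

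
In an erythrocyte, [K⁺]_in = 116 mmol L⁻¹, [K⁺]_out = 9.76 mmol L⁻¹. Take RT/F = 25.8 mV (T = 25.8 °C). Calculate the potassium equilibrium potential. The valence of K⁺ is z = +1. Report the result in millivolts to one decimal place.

-63.9 mV

E = (25.8/z) · ln([K⁺]_out/[K⁺]_in) with z = +1.
= (25.8/1) · ln(9.76/116) = 25.80 · ln(0.08414)
= 25.80 · (-2.4753) = -63.86 mV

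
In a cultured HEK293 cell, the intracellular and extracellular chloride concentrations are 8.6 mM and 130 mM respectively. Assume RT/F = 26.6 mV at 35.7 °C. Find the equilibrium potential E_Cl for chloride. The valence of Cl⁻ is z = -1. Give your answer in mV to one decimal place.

-72.2 mV

E = (26.6/z) · ln([Cl⁻]_out/[Cl⁻]_in) with z = -1.
For an anion, dividing by z = -1 reverses the sign.
= (26.6/-1) · ln(130/8.6) = -26.60 · ln(15.12)
= -26.60 · (2.7158) = -72.24 mV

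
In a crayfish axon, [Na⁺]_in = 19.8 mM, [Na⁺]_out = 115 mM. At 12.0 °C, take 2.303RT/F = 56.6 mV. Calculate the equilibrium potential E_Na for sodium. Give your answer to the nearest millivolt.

E = (56.6/z) · log₁₀([Na⁺]_out/[Na⁺]_in) with z = +1.
= (56.6/1) · log₁₀(115/19.8) = 56.60 · log₁₀(5.808)
= 56.60 · (0.7640) = 43.24 mV

43 mV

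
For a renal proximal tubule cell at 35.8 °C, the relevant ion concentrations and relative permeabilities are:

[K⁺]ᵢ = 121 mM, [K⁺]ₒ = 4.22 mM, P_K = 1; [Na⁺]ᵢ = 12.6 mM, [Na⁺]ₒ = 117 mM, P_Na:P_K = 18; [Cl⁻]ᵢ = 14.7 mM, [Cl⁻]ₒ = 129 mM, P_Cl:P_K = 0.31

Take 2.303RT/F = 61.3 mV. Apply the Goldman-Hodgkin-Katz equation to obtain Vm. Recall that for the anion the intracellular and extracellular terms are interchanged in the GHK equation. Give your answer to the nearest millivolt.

45 mV

Vm = 61.3 · log₁₀[(Σ P·[cation]ₒ + Σ P·[anion]ᵢ) / (Σ P·[cation]ᵢ + Σ P·[anion]ₒ)]
Numerator = 1×4.22 + 18×117 + 0.31×14.7 = 2115
Denominator = 1×121 + 18×12.6 + 0.31×129 = 387.8
Vm = 61.3 · log₁₀(5.4534) = 61.3 × (0.7367) = 45.16 mV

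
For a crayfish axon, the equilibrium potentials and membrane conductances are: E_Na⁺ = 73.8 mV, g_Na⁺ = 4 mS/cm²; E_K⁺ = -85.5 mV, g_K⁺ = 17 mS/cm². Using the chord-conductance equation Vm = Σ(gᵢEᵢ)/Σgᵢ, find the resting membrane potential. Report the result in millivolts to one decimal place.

-55.2 mV

Σ gᵢEᵢ = 4·(73.8) + 17·(-85.5) = -1158.30
Σ gᵢ = 4 + 17 = 21
Vm = -1158.30 / 21 = -55.16 mV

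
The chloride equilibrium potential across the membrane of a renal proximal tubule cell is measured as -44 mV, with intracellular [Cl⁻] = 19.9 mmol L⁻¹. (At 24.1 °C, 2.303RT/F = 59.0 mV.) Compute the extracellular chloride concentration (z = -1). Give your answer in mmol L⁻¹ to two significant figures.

110 mmol L⁻¹

Nernst: E = (59.0/-1) · log₁₀([out]/[in]), so log₁₀([out]/[in]) = -44.0 × -1 / 59.0 = 0.7458.
[out]/[in] = 10^(0.7458) = 5.569.
[out] = 5.569 × 19.9 = 110.8 mmol L⁻¹.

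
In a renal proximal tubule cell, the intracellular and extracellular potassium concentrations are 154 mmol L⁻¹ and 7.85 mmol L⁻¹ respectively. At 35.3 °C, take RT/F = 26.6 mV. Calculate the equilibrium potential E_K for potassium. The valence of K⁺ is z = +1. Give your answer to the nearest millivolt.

-79 mV

E = (26.6/z) · ln([K⁺]_out/[K⁺]_in) with z = +1.
= (26.6/1) · ln(7.85/154) = 26.60 · ln(0.05097)
= 26.60 · (-2.9764) = -79.17 mV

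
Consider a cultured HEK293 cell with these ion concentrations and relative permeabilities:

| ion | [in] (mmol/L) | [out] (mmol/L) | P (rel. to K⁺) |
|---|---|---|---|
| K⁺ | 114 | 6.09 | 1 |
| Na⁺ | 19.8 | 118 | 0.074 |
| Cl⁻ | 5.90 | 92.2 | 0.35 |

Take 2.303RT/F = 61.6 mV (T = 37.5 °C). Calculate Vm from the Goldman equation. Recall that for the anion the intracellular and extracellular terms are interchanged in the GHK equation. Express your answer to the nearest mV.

Vm = 61.6 · log₁₀[(Σ P·[cation]ₒ + Σ P·[anion]ᵢ) / (Σ P·[cation]ᵢ + Σ P·[anion]ₒ)]
Numerator = 1×6.09 + 0.074×118 + 0.35×5.90 = 16.89
Denominator = 1×114 + 0.074×19.8 + 0.35×92.2 = 147.7
Vm = 61.6 · log₁₀(0.11431) = 61.6 × (-0.9419) = -58.02 mV

-58 mV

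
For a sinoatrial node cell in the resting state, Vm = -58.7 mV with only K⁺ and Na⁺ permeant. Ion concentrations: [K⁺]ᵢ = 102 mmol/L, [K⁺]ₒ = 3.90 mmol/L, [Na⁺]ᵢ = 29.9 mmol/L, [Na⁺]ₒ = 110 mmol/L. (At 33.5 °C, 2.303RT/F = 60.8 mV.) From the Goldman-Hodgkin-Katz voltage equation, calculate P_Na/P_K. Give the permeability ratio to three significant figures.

0.0669

Let α = P_Na/P_K. GHK: Vm = 60.8·log₁₀[(Kₒ + α·Naₒ)/(Kᵢ + α·Naᵢ)].
10^(Vm/60.8) = 10^(-58.7/60.8) = 0.10828
So 0.10828·(Kᵢ + α·Naᵢ) = Kₒ + α·Naₒ → α = (0.10828·102.0 − 3.9) / (110.0 − 0.10828·29.9)
α = (11.04 − 3.9) / (110.0 − 3.238) = 7.144/106.8 = 0.06692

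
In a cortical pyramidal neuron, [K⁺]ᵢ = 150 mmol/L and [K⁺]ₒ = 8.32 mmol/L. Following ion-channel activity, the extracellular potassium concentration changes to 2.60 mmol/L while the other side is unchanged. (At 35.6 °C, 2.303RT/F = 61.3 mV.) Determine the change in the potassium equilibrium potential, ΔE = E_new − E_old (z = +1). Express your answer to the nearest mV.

E_old = (61.3/1)·log₁₀(8.32/150) = -76.99 mV
E_new = (61.3/1)·log₁₀(2.60/150) = -107.96 mV
ΔE = -107.96 − (-76.99) = -30.97 mV

-31 mV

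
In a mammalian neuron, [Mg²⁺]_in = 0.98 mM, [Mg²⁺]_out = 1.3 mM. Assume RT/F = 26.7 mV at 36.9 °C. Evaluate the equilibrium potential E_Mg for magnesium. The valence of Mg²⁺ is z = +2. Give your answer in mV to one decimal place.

E = (26.7/z) · ln([Mg²⁺]_out/[Mg²⁺]_in) with z = +2.
= (26.7/2) · ln(1.3/0.98) = 13.35 · ln(1.327)
= 13.35 · (0.2826) = 3.77 mV

3.8 mV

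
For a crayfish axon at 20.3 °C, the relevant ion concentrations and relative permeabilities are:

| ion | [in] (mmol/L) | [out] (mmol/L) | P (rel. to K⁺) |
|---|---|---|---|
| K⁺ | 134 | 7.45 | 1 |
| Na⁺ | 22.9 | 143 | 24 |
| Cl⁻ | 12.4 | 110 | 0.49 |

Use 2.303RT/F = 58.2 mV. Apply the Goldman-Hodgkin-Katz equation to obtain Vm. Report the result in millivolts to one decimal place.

39.0 mV

Vm = 58.2 · log₁₀[(Σ P·[cation]ₒ + Σ P·[anion]ᵢ) / (Σ P·[cation]ᵢ + Σ P·[anion]ₒ)]
Numerator = 1×7.45 + 24×143 + 0.49×12.4 = 3446
Denominator = 1×134 + 24×22.9 + 0.49×110 = 737.5
Vm = 58.2 · log₁₀(4.6719) = 58.2 × (0.6695) = 38.96 mV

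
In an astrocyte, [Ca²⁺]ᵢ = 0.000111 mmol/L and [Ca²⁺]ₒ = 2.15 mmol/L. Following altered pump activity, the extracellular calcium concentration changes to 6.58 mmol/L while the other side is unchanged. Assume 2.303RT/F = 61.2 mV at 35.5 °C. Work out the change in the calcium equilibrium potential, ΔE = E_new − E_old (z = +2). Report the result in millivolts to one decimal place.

E_old = (61.2/2)·log₁₀(2.15/0.000111) = 131.19 mV
E_new = (61.2/2)·log₁₀(6.58/0.000111) = 146.05 mV
ΔE = 146.05 − (131.19) = 14.87 mV

14.9 mV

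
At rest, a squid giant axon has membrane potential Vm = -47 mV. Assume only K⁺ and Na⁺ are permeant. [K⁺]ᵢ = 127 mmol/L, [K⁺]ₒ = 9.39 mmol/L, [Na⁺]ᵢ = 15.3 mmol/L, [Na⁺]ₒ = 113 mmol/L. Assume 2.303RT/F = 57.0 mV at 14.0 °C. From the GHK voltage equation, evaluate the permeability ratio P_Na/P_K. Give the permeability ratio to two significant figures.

0.087

Let α = P_Na/P_K. GHK: Vm = 57.0·log₁₀[(Kₒ + α·Naₒ)/(Kᵢ + α·Naᵢ)].
10^(Vm/57.0) = 10^(-47.0/57.0) = 0.14977
So 0.14977·(Kᵢ + α·Naᵢ) = Kₒ + α·Naₒ → α = (0.14977·127.0 − 9.39) / (113.0 − 0.14977·15.3)
α = (19.02 − 9.39) / (113.0 − 2.292) = 9.631/110.7 = 0.087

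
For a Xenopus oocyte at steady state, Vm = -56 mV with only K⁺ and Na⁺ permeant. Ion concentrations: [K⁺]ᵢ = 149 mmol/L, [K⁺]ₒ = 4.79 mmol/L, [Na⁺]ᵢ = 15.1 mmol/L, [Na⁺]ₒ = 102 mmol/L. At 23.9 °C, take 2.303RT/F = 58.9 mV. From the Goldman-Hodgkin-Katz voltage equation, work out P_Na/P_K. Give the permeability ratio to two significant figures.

Let α = P_Na/P_K. GHK: Vm = 58.9·log₁₀[(Kₒ + α·Naₒ)/(Kᵢ + α·Naᵢ)].
10^(Vm/58.9) = 10^(-56.0/58.9) = 0.112
So 0.112·(Kᵢ + α·Naᵢ) = Kₒ + α·Naₒ → α = (0.112·149.0 − 4.79) / (102.0 − 0.112·15.1)
α = (16.69 − 4.79) / (102.0 − 1.691) = 11.9/100.3 = 0.1186

0.12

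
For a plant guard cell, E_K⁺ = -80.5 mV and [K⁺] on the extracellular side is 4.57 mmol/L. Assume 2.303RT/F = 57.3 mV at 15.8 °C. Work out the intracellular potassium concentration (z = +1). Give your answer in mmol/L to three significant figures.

Nernst: E = (57.3/1) · log₁₀([out]/[in]), so log₁₀([out]/[in]) = -80.5 × 1 / 57.3 = -1.4049.
[out]/[in] = 10^(-1.4049) = 0.03937.
[in] = 4.57 / 0.03937 = 116.1 mmol/L.

116 mmol/L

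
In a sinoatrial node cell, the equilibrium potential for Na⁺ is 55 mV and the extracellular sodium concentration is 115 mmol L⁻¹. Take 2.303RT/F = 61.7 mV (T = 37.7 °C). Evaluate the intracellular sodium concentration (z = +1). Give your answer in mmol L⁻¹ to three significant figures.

14.8 mmol L⁻¹

Nernst: E = (61.7/1) · log₁₀([out]/[in]), so log₁₀([out]/[in]) = 55.0 × 1 / 61.7 = 0.8914.
[out]/[in] = 10^(0.8914) = 7.788.
[in] = 115 / 7.788 = 14.77 mmol L⁻¹.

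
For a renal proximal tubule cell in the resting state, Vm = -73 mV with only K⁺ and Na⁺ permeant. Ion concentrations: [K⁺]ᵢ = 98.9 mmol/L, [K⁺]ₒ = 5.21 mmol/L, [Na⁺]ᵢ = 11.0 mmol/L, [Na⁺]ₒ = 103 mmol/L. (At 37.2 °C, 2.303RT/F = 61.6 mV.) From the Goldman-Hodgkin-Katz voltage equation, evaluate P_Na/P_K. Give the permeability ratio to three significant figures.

Let α = P_Na/P_K. GHK: Vm = 61.6·log₁₀[(Kₒ + α·Naₒ)/(Kᵢ + α·Naᵢ)].
10^(Vm/61.6) = 10^(-73.0/61.6) = 0.065303
So 0.065303·(Kᵢ + α·Naᵢ) = Kₒ + α·Naₒ → α = (0.065303·98.9 − 5.21) / (103.0 − 0.065303·11.0)
α = (6.458 − 5.21) / (103.0 − 0.7183) = 1.248/102.3 = 0.01221

0.0122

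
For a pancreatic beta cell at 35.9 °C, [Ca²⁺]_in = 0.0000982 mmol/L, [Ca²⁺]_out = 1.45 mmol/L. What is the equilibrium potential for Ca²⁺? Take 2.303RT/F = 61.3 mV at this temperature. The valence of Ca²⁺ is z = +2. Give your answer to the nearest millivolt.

128 mV

E = (61.3/z) · log₁₀([Ca²⁺]_out/[Ca²⁺]_in) with z = +2.
= (61.3/2) · log₁₀(1.45/0.0000982) = 30.65 · log₁₀(1.477e+04)
= 30.65 · (4.1693) = 127.79 mV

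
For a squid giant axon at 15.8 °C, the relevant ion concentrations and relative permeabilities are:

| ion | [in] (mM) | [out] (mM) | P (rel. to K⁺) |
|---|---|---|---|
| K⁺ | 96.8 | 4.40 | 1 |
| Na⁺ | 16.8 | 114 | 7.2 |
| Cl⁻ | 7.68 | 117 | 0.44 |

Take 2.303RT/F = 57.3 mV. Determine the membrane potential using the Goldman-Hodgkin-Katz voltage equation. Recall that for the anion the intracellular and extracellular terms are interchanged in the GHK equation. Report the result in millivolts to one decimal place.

28.0 mV

Vm = 57.3 · log₁₀[(Σ P·[cation]ₒ + Σ P·[anion]ᵢ) / (Σ P·[cation]ᵢ + Σ P·[anion]ₒ)]
Numerator = 1×4.40 + 7.2×114 + 0.44×7.68 = 828.6
Denominator = 1×96.8 + 7.2×16.8 + 0.44×117 = 269.2
Vm = 57.3 · log₁₀(3.0775) = 57.3 × (0.4882) = 27.97 mV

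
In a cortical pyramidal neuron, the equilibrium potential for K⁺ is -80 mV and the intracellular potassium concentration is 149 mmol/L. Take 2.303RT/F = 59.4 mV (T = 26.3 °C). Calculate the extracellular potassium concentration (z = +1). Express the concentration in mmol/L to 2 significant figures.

Nernst: E = (59.4/1) · log₁₀([out]/[in]), so log₁₀([out]/[in]) = -80.0 × 1 / 59.4 = -1.3468.
[out]/[in] = 10^(-1.3468) = 0.045.
[out] = 0.045 × 149 = 6.705 mmol/L.

6.7 mmol/L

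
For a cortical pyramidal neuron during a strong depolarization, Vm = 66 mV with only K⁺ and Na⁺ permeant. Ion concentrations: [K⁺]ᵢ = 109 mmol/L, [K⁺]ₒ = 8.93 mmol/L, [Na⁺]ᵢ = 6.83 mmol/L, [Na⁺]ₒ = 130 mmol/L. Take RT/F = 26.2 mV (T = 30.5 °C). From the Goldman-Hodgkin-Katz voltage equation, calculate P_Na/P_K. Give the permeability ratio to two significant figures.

30

Let α = P_Na/P_K. GHK: Vm = 26.2·ln[(Kₒ + α·Naₒ)/(Kᵢ + α·Naᵢ)].
e^(Vm/26.2) = e^(66.0/26.2) = 12.417
So 12.417·(Kᵢ + α·Naᵢ) = Kₒ + α·Naₒ → α = (12.417·109.0 − 8.93) / (130.0 − 12.417·6.83)
α = (1353 − 8.93) / (130.0 − 84.81) = 1345/45.19 = 29.75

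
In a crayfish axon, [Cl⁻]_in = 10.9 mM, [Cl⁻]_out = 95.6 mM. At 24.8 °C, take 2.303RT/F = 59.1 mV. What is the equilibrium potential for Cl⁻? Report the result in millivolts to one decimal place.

-55.7 mV

E = (59.1/z) · log₁₀([Cl⁻]_out/[Cl⁻]_in) with z = -1.
For an anion, dividing by z = -1 reverses the sign.
= (59.1/-1) · log₁₀(95.6/10.9) = -59.10 · log₁₀(8.771)
= -59.10 · (0.9430) = -55.73 mV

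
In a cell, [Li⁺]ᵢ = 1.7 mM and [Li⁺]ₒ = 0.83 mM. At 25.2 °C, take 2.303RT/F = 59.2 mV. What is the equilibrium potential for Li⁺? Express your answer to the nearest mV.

E = (59.2/z) · log₁₀([Li⁺]_out/[Li⁺]_in) with z = +1.
= (59.2/1) · log₁₀(0.83/1.7) = 59.20 · log₁₀(0.4882)
= 59.20 · (-0.3114) = -18.43 mV

-18 mV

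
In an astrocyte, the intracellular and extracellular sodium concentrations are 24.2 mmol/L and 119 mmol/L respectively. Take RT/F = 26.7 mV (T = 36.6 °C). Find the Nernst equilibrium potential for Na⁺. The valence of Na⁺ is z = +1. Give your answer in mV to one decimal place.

E = (26.7/z) · ln([Na⁺]_out/[Na⁺]_in) with z = +1.
= (26.7/1) · ln(119/24.2) = 26.70 · ln(4.917)
= 26.70 · (1.5928) = 42.53 mV

42.5 mV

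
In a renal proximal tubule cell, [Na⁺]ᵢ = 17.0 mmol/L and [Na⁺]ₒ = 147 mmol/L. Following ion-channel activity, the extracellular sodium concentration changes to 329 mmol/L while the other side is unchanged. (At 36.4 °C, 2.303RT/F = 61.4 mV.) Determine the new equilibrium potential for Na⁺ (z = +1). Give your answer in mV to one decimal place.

79.0 mV

After the shift: [Na⁺]_out = 329, [Na⁺]_in = 17.0 mmol/L.
E_new = (61.4/1)·log₁₀(329/17.0) = 61.40 · (1.2867) = 79.01 mV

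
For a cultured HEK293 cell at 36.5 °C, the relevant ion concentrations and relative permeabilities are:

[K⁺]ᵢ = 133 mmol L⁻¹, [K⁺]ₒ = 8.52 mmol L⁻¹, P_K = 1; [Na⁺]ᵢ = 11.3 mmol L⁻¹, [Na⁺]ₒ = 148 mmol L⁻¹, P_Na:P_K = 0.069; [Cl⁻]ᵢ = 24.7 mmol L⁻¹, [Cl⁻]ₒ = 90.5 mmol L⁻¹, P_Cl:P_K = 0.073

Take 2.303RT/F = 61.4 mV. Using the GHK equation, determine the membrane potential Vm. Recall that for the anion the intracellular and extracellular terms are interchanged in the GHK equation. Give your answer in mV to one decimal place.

Vm = 61.4 · log₁₀[(Σ P·[cation]ₒ + Σ P·[anion]ᵢ) / (Σ P·[cation]ᵢ + Σ P·[anion]ₒ)]
Numerator = 1×8.52 + 0.069×148 + 0.073×24.7 = 20.54
Denominator = 1×133 + 0.069×11.3 + 0.073×90.5 = 140.4
Vm = 61.4 · log₁₀(0.14628) = 61.4 × (-0.8348) = -51.26 mV

-51.3 mV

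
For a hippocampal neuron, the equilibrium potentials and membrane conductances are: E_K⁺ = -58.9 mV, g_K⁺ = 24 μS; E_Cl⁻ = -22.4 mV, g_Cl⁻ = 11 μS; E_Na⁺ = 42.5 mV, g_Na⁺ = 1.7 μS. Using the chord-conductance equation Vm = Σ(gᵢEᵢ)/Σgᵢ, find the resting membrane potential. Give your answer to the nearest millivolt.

-43 mV

Σ gᵢEᵢ = 24·(-58.9) + 11·(-22.4) + 1.7·(42.5) = -1587.75
Σ gᵢ = 24 + 11 + 1.7 = 36.7
Vm = -1587.75 / 36.7 = -43.26 mV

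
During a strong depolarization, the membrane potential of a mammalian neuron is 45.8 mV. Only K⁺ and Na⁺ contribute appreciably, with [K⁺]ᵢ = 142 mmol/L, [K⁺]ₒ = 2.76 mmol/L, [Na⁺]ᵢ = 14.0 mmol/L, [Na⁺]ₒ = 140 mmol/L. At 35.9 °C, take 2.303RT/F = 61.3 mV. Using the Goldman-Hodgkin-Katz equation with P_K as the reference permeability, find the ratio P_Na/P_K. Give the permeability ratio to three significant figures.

Let α = P_Na/P_K. GHK: Vm = 61.3·log₁₀[(Kₒ + α·Naₒ)/(Kᵢ + α·Naᵢ)].
10^(Vm/61.3) = 10^(45.8/61.3) = 5.5866
So 5.5866·(Kᵢ + α·Naᵢ) = Kₒ + α·Naₒ → α = (5.5866·142.0 − 2.76) / (140.0 − 5.5866·14.0)
α = (793.3 − 2.76) / (140.0 − 78.21) = 790.5/61.79 = 12.79

12.8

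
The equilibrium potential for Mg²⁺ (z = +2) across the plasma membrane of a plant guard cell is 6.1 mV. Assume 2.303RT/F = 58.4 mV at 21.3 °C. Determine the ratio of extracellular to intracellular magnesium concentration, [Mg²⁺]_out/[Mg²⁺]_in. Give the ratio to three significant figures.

log₁₀([out]/[in]) = E·z/(58.4) = 6.1 × 2 / 58.4 = 0.2089
[out]/[in] = 10^(0.2089) = 1.618

1.62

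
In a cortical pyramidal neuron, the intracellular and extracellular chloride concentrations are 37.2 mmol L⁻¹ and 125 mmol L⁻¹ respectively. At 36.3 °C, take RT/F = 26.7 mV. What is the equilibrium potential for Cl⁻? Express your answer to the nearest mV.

E = (26.7/z) · ln([Cl⁻]_out/[Cl⁻]_in) with z = -1.
For an anion, dividing by z = -1 reverses the sign.
= (26.7/-1) · ln(125/37.2) = -26.70 · ln(3.36)
= -26.70 · (1.2120) = -32.36 mV

-32 mV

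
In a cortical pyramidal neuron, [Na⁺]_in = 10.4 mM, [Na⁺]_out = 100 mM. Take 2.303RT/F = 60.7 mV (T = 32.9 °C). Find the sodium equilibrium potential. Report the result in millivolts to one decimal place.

E = (60.7/z) · log₁₀([Na⁺]_out/[Na⁺]_in) with z = +1.
= (60.7/1) · log₁₀(100/10.4) = 60.70 · log₁₀(9.615)
= 60.70 · (0.9830) = 59.67 mV

59.7 mV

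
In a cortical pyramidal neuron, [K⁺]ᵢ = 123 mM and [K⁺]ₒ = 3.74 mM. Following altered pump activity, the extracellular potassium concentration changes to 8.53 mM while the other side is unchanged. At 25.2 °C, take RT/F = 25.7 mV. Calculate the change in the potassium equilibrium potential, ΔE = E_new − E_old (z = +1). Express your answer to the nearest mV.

E_old = (25.7/1)·ln(3.74/123) = -89.77 mV
E_new = (25.7/1)·ln(8.53/123) = -68.58 mV
ΔE = -68.58 − (-89.77) = 21.19 mV

21 mV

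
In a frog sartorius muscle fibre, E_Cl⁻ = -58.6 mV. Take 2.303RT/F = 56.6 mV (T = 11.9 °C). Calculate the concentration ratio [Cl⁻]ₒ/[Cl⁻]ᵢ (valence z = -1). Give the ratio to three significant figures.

log₁₀([out]/[in]) = E·z/(56.6) = -58.6 × -1 / 56.6 = 1.0353
[out]/[in] = 10^(1.0353) = 10.85

10.8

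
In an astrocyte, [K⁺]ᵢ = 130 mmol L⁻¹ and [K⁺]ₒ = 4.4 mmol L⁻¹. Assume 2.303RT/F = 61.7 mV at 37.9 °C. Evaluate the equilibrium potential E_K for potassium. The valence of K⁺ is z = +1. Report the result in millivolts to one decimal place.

-90.7 mV

E = (61.7/z) · log₁₀([K⁺]_out/[K⁺]_in) with z = +1.
= (61.7/1) · log₁₀(4.4/130) = 61.70 · log₁₀(0.03385)
= 61.70 · (-1.4705) = -90.73 mV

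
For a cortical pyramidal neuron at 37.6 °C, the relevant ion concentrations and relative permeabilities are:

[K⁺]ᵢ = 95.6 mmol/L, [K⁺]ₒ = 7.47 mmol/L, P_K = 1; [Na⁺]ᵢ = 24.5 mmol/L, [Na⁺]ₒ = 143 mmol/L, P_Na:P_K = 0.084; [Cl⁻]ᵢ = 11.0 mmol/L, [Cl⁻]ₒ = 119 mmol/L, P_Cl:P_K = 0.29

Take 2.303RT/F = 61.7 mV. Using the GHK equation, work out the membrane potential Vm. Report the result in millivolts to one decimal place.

-47.2 mV

Vm = 61.7 · log₁₀[(Σ P·[cation]ₒ + Σ P·[anion]ᵢ) / (Σ P·[cation]ᵢ + Σ P·[anion]ₒ)]
Numerator = 1×7.47 + 0.084×143 + 0.29×11.0 = 22.67
Denominator = 1×95.6 + 0.084×24.5 + 0.29×119 = 132.2
Vm = 61.7 · log₁₀(0.17154) = 61.7 × (-0.7656) = -47.24 mV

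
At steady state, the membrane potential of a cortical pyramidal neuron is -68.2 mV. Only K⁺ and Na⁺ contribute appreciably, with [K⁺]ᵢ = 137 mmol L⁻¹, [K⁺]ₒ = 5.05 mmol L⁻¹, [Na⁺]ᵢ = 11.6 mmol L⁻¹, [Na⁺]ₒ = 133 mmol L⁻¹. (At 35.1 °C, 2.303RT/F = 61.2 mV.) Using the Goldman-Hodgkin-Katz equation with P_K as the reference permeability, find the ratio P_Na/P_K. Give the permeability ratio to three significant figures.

Let α = P_Na/P_K. GHK: Vm = 61.2·log₁₀[(Kₒ + α·Naₒ)/(Kᵢ + α·Naᵢ)].
10^(Vm/61.2) = 10^(-68.2/61.2) = 0.076846
So 0.076846·(Kᵢ + α·Naᵢ) = Kₒ + α·Naₒ → α = (0.076846·137.0 − 5.05) / (133.0 − 0.076846·11.6)
α = (10.53 − 5.05) / (133.0 − 0.8914) = 5.478/132.1 = 0.04147

0.0415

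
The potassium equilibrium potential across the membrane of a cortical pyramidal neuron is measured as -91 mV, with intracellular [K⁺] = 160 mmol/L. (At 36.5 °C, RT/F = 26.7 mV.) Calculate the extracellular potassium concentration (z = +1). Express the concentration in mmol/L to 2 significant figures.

Nernst: E = (26.7/1) · ln([out]/[in]), so ln([out]/[in]) = -91.0 × 1 / 26.7 = -3.4082.
[out]/[in] = e^(-3.4082) = 0.0331.
[out] = 0.0331 × 160 = 5.296 mmol/L.

5.3 mmol/L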